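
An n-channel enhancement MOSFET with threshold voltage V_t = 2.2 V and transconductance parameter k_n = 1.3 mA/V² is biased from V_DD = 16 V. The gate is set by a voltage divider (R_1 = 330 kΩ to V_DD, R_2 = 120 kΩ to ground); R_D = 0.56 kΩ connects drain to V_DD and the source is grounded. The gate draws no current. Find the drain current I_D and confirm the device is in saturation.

I_D ≈ 2.8 mA

V_G = V_DD·R_2/(R_1+R_2) = 16×120/450 = 4.27 V. With the source grounded, V_GS = V_G = 4.27 V.
Assume saturation: I_D = (k_n/2)(V_GS − V_t)² = (1.3/2)×(4.27 − 2.2)² = 0.65×2.07² = 2.78 mA.
V_DS = V_DD − I_D·R_D = 16 − 2.78×0.56 = 14.4 V.
Saturation requires V_DS ≥ V_GS − V_t = 2.07 V; 14.4 ≥ 2.07 ✓.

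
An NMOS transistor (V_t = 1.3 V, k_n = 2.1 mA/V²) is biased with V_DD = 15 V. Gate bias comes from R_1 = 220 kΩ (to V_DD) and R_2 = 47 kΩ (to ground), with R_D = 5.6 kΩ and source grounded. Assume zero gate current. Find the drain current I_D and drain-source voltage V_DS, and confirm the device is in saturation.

V_G = V_DD·R_2/(R_1+R_2) = 15×47/267 = 2.64 V. With the source grounded, V_GS = V_G = 2.64 V.
Assume saturation: I_D = (k_n/2)(V_GS − V_t)² = (2.1/2)×(2.64 − 1.3)² = 1.05×1.34² = 1.89 mA.
V_DS = V_DD − I_D·R_D = 15 − 1.89×5.6 = 4.43 V.
Saturation requires V_DS ≥ V_GS − V_t = 1.34 V; 4.43 ≥ 1.34 ✓.

I_D ≈ 1.9 mA, V_DS ≈ 4.4 V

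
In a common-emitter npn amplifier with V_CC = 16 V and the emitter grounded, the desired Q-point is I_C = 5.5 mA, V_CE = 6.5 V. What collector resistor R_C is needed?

Collector loop: V_CC = I_C·R_C + V_CE.
R_C = (V_CC − V_CE)/I_C = (16 − 6.5)/5.5 = 1.73 kΩ.

R_C ≈ 1.7 kΩ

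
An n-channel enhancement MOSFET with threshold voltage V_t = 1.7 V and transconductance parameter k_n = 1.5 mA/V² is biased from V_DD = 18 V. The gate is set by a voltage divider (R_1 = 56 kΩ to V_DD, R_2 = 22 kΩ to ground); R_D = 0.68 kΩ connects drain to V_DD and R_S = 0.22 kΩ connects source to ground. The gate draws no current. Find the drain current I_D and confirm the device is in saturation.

V_G = V_DD·R_2/(R_1+R_2) = 18×22/78 = 5.08 V.
Assume saturation: I_D = (k_n/2)(V_GS − V_t)² with V_GS = V_G − I_D·R_S = 5.08 − 0.22·I_D.
Substituting gives 0.0363·I_D² − 2.11·I_D + 8.55 = 0, with roots I_D = 4.37 or 53.9 mA.
The root I_D = 53.9 mA gives V_GS = -6.78 V ≤ V_t, so take I_D = 4.37 mA.
Then V_GS = 4.11 V and V_DS = V_DD − I_D(R_D+R_S) = 18 − 4.37×0.9 = 14.1 V.
Saturation requires V_DS ≥ V_GS − V_t = 2.41 V; 14.1 ≥ 2.41 ✓.

I_D ≈ 4.4 mA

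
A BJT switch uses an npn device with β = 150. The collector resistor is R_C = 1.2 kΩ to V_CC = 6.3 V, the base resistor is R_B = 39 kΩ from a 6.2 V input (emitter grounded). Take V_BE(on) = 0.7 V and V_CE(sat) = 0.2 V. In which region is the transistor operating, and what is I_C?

saturation; I_C ≈ 5.1 mA

Assume active: I_B = (6.2 − 0.7)/39 = 0.141 mA, giving I_C = β·I_B = 21.2 mA.
But then V_CE = 6.3 − 21.2×1.2 = -19.1 V < V_CE(sat) = 0.2 V — impossible in the active region.
So the transistor is saturated. With V_CE = 0.2 V, I_C = (V_CC − 0.2)/R_C = 6.1/1.2 = 5.08 mA.
Check: β·I_B = 21.2 mA > I_C = 5.08 mA, confirming saturation.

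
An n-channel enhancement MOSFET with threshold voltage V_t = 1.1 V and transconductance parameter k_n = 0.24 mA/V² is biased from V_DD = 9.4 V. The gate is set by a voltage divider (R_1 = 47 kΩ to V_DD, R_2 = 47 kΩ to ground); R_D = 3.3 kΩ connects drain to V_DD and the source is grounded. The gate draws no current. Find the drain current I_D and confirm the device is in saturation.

V_G = V_DD·R_2/(R_1+R_2) = 9.4×47/94 = 4.7 V. With the source grounded, V_GS = V_G = 4.7 V.
Assume saturation: I_D = (k_n/2)(V_GS − V_t)² = (0.24/2)×(4.7 − 1.1)² = 0.12×3.6² = 1.56 mA.
V_DS = V_DD − I_D·R_D = 9.4 − 1.56×3.3 = 4.27 V.
Saturation requires V_DS ≥ V_GS − V_t = 3.6 V; 4.27 ≥ 3.6 ✓.

I_D ≈ 1.6 mA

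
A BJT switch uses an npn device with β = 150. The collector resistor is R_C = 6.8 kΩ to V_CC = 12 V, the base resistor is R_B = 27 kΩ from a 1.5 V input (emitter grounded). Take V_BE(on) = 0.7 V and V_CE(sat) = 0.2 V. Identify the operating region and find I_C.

saturation; I_C ≈ 1.7 mA

Assume active: I_B = (1.5 − 0.7)/27 = 0.0296 mA, giving I_C = β·I_B = 4.44 mA.
But then V_CE = 12 − 4.44×6.8 = -18.2 V < V_CE(sat) = 0.2 V — impossible in the active region.
So the transistor is saturated. With V_CE = 0.2 V, I_C = (V_CC − 0.2)/R_C = 11.8/6.8 = 1.74 mA.
Check: β·I_B = 4.44 mA > I_C = 1.74 mA, confirming saturation.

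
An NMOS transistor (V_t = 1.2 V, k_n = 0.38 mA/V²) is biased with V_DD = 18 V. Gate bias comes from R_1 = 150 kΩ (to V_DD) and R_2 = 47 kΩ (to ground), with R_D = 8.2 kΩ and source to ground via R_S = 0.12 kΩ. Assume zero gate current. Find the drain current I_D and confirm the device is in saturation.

I_D ≈ 1.6 mA

V_G = V_DD·R_2/(R_1+R_2) = 18×47/197 = 4.29 V.
Assume saturation: I_D = (k_n/2)(V_GS − V_t)² with V_GS = V_G − I_D·R_S = 4.29 − 0.12·I_D.
Substituting gives 0.00274·I_D² − 1.14·I_D + 1.82 = 0, with roots I_D = 1.6 or 415 mA.
The root I_D = 415 mA gives V_GS = -45.6 V ≤ V_t, so take I_D = 1.6 mA.
Then V_GS = 4.1 V and V_DS = V_DD − I_D(R_D+R_S) = 18 − 1.6×8.32 = 4.68 V.
Saturation requires V_DS ≥ V_GS − V_t = 2.9 V; 4.68 ≥ 2.9 ✓.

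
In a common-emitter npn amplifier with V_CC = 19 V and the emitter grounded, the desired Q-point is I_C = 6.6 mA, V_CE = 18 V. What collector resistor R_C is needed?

R_C ≈ 0.15 kΩ

Collector loop: V_CC = I_C·R_C + V_CE.
R_C = (V_CC − V_CE)/I_C = (19 − 18)/6.6 = 0.152 kΩ.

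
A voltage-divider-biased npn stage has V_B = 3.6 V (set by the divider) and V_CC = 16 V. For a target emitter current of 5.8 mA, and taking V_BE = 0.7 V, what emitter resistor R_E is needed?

R_E ≈ 0.5 kΩ

V_E = V_B − V_BE = 3.6 − 0.7 = 2.9 V.
R_E = V_E / I_E = 2.9 / 5.8 = 0.5 kΩ.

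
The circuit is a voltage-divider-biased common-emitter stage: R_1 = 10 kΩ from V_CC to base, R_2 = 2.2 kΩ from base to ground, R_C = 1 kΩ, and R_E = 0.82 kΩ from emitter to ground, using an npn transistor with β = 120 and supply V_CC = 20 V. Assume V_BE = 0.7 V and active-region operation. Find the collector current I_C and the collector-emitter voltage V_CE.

I_C ≈ 3.5 mA, V_CE ≈ 14 V

Thevenize the base divider: V_Th = V_CC·R_2/(R_1+R_2) = 20×2.2/12.2 = 3.61 V, R_Th = R_1‖R_2 = 1.8 kΩ.
Base-emitter loop: V_Th = I_B·R_Th + V_BE + (β+1)I_B·R_E, so I_B = (3.61 − 0.7) / (1.8 + 121×0.82) = 0.0288 mA.
I_C = β·I_B = 120×0.0288 = 3.45 mA, and I_E = (β+1)I_B = 3.48 mA.
V_CE = V_CC − I_C·R_C − I_E·R_E = 20 − 3.45×1 − 3.48×0.82 = 13.7 V.
V_CE = 13.7 V > 0.2 V confirms active-region operation.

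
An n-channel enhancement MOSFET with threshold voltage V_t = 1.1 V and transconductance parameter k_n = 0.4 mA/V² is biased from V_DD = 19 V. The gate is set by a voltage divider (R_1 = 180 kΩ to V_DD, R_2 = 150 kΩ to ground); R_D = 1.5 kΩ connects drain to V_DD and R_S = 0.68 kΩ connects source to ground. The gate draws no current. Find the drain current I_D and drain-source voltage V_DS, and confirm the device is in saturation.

V_G = V_DD·R_2/(R_1+R_2) = 19×150/330 = 8.64 V.
Assume saturation: I_D = (k_n/2)(V_GS − V_t)² with V_GS = V_G − I_D·R_S = 8.64 − 0.68·I_D.
Substituting gives 0.0925·I_D² − 3.05·I_D + 11.4 = 0, with roots I_D = 4.28 or 28.7 mA.
The root I_D = 28.7 mA gives V_GS = -10.9 V ≤ V_t, so take I_D = 4.28 mA.
Then V_GS = 5.73 V and V_DS = V_DD − I_D(R_D+R_S) = 19 − 4.28×2.18 = 9.67 V.
Saturation requires V_DS ≥ V_GS − V_t = 4.63 V; 9.67 ≥ 4.63 ✓.

I_D ≈ 4.3 mA, V_DS ≈ 9.7 V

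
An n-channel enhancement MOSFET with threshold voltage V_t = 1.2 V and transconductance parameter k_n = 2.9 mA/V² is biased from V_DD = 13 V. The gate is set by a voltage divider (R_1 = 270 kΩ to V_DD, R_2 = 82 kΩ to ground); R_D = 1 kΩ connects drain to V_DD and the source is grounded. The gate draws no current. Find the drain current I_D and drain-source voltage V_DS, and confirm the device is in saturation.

I_D ≈ 4.8 mA, V_DS ≈ 8.2 V

V_G = V_DD·R_2/(R_1+R_2) = 13×82/352 = 3.03 V. With the source grounded, V_GS = V_G = 3.03 V.
Assume saturation: I_D = (k_n/2)(V_GS − V_t)² = (2.9/2)×(3.03 − 1.2)² = 1.45×1.83² = 4.85 mA.
V_DS = V_DD − I_D·R_D = 13 − 4.85×1 = 8.15 V.
Saturation requires V_DS ≥ V_GS − V_t = 1.83 V; 8.15 ≥ 1.83 ✓.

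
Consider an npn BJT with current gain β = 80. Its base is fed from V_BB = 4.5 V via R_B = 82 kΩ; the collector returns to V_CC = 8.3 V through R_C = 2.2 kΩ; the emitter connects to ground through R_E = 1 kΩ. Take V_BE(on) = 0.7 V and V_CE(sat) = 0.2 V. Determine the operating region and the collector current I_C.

active; I_C ≈ 1.9 mA

Assume active. Base-emitter loop: I_B = (V_BB − V_BE)/(R_B + (β+1)R_E) = (4.5 − 0.7)/(82 + 81×1) = 0.0233 mA.
I_C = β·I_B = 80×0.0233 = 1.87 mA.
V_CE = V_CC − I_C·R_C − I_E·R_E = 8.3 − 1.87×2.2 − 1.89×1 = 2.31 V > V_CE(sat), so the active-region assumption holds.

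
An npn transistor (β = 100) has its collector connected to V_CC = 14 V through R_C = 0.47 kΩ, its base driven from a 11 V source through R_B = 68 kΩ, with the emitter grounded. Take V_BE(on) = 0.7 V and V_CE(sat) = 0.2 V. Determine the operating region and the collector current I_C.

Assume active. Base-emitter loop: I_B = (V_BB − V_BE)/R_B = (11 − 0.7)/68 = 0.151 mA.
I_C = β·I_B = 100×0.151 = 15.1 mA.
V_CE = V_CC − I_C·R_C = 14 − 15.1×0.47 = 6.88 V > V_CE(sat), so the active-region assumption holds.

active; I_C ≈ 15 mA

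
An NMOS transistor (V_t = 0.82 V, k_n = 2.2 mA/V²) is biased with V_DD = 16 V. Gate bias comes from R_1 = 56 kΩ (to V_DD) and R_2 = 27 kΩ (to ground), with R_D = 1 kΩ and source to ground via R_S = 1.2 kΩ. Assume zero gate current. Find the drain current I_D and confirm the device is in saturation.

I_D ≈ 2.4 mA

V_G = V_DD·R_2/(R_1+R_2) = 16×27/83 = 5.2 V.
Assume saturation: I_D = (k_n/2)(V_GS − V_t)² with V_GS = V_G − I_D·R_S = 5.2 − 1.2·I_D.
Substituting gives 1.58·I_D² − 12.6·I_D + 21.1 = 0, with roots I_D = 2.42 or 5.52 mA.
The root I_D = 5.52 mA gives V_GS = -1.42 V ≤ V_t, so take I_D = 2.42 mA.
Then V_GS = 2.3 V and V_DS = V_DD − I_D(R_D+R_S) = 16 − 2.42×2.2 = 10.7 V.
Saturation requires V_DS ≥ V_GS − V_t = 1.48 V; 10.7 ≥ 1.48 ✓.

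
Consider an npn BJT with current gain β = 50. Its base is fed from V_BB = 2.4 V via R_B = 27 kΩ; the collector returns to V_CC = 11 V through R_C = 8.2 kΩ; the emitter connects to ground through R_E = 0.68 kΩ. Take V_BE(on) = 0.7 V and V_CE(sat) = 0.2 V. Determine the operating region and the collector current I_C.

Assume active: I_B = (2.4 − 0.7)/(27 + 51×0.68) = 0.0276 mA, I_C = β·I_B = 1.38 mA.
Then V_CE = 11 − 1.38×8.2 − 1.41×0.68 = -1.26 V < 0.2 V — the active assumption fails.
Re-solve with V_CE = 0.2 V. KCL at the emitter: V_E/R_E = (V_BB−0.7−V_E)/R_B + (V_CC−0.2−V_E)/R_C, giving V_E = 0.847 V.
I_C = (V_CC − 0.2 − V_E)/R_C = (10.8 − 0.847)/8.2 = 1.21 mA.
Check: I_B = (1.7 − 0.847)/27 = 0.0316 mA, and β·I_B = 1.58 mA > I_C, confirming saturation.

saturation; I_C ≈ 1.2 mA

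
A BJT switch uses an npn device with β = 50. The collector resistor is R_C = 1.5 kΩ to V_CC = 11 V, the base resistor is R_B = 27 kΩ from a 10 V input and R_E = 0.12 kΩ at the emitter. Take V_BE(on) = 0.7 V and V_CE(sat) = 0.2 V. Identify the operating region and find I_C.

Assume active: I_B = (10 − 0.7)/(27 + 51×0.12) = 0.281 mA, I_C = β·I_B = 14 mA.
Then V_CE = 11 − 14×1.5 − 14.3×0.12 = -11.8 V < 0.2 V — the active assumption fails.
Re-solve with V_CE = 0.2 V. KCL at the emitter: V_E/R_E = (V_BB−0.7−V_E)/R_B + (V_CC−0.2−V_E)/R_C, giving V_E = 0.835 V.
I_C = (V_CC − 0.2 − V_E)/R_C = (10.8 − 0.835)/1.5 = 6.64 mA.
Check: I_B = (9.3 − 0.835)/27 = 0.314 mA, and β·I_B = 15.7 mA > I_C, confirming saturation.

saturation; I_C ≈ 6.6 mA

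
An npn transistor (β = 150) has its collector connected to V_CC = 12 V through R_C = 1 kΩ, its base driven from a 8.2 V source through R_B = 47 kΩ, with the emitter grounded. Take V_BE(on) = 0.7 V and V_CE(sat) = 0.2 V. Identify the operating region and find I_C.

Assume active: I_B = (8.2 − 0.7)/47 = 0.16 mA, giving I_C = β·I_B = 23.9 mA.
But then V_CE = 12 − 23.9×1 = -11.9 V < V_CE(sat) = 0.2 V — impossible in the active region.
So the transistor is saturated. With V_CE = 0.2 V, I_C = (V_CC − 0.2)/R_C = 11.8/1 = 11.8 mA.
Check: β·I_B = 23.9 mA > I_C = 11.8 mA, confirming saturation.

saturation; I_C ≈ 12 mA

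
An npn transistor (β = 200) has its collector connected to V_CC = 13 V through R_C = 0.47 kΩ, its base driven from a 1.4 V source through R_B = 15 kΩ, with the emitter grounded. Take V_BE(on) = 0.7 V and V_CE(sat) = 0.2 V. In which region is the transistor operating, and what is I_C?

active; I_C ≈ 9.3 mA

Assume active. Base-emitter loop: I_B = (V_BB − V_BE)/R_B = (1.4 − 0.7)/15 = 0.0467 mA.
I_C = β·I_B = 200×0.0467 = 9.33 mA.
V_CE = V_CC − I_C·R_C = 13 − 9.33×0.47 = 8.61 V > V_CE(sat), so the active-region assumption holds.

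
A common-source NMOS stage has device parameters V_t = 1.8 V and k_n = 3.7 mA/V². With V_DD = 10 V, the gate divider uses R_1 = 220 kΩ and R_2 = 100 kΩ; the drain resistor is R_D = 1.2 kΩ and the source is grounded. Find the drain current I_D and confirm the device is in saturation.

I_D ≈ 3.2 mA

V_G = V_DD·R_2/(R_1+R_2) = 10×100/320 = 3.12 V. With the source grounded, V_GS = V_G = 3.12 V.
Assume saturation: I_D = (k_n/2)(V_GS − V_t)² = (3.7/2)×(3.12 − 1.8)² = 1.85×1.32² = 3.25 mA.
V_DS = V_DD − I_D·R_D = 10 − 3.25×1.2 = 6.1 V.
Saturation requires V_DS ≥ V_GS − V_t = 1.32 V; 6.1 ≥ 1.32 ✓.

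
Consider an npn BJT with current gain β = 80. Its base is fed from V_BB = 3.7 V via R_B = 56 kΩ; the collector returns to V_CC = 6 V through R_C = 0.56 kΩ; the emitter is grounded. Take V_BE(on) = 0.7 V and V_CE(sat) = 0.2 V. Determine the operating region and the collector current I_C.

Assume active. Base-emitter loop: I_B = (V_BB − V_BE)/R_B = (3.7 − 0.7)/56 = 0.0536 mA.
I_C = β·I_B = 80×0.0536 = 4.29 mA.
V_CE = V_CC − I_C·R_C = 6 − 4.29×0.56 = 3.6 V > V_CE(sat), so the active-region assumption holds.

active; I_C ≈ 4.3 mA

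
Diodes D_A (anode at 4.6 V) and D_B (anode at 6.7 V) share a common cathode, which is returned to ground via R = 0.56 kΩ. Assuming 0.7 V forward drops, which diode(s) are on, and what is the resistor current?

Only D_B conducts; I_R ≈ 11 mA

Assume both conduct. Then node N would need to be at both 4.6−0.7 = 3.9 V and 6.7−0.7 = 6 V, which is impossible.
Assume only D_B conducts: V_N = 6.7 − 0.7 = 6 V, so I_R = 6/0.56 = 10.7 mA.
Check D_A: its anode-to-cathode voltage is 4.6 − 6 = -1.4 V < 0.7 V, so it is off. The assumption is consistent.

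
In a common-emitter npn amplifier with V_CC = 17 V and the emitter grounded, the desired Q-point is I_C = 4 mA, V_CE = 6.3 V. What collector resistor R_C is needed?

Collector loop: V_CC = I_C·R_C + V_CE.
R_C = (V_CC − V_CE)/I_C = (17 − 6.3)/4 = 2.67 kΩ.

R_C ≈ 2.7 kΩ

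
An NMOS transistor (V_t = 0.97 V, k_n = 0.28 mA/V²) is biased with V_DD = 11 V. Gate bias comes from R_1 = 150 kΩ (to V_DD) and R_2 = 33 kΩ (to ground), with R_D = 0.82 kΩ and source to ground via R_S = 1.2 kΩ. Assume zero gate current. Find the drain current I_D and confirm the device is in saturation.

I_D ≈ 0.11 mA

V_G = V_DD·R_2/(R_1+R_2) = 11×33/183 = 1.98 V.
Assume saturation: I_D = (k_n/2)(V_GS − V_t)² with V_GS = V_G − I_D·R_S = 1.98 − 1.2·I_D.
Substituting gives 0.202·I_D² − 1.34·I_D + 0.144 = 0, with roots I_D = 0.109 or 6.54 mA.
The root I_D = 6.54 mA gives V_GS = -5.87 V ≤ V_t, so take I_D = 0.109 mA.
Then V_GS = 1.85 V and V_DS = V_DD − I_D(R_D+R_S) = 11 − 0.109×2.02 = 10.8 V.
Saturation requires V_DS ≥ V_GS − V_t = 0.883 V; 10.8 ≥ 0.883 ✓.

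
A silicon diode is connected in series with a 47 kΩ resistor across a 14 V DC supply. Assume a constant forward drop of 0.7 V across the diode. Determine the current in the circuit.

I ≈ 0.28 mA

KVL around the loop: 14 = V_D + I·R = 0.7 + I × 47 kΩ.
So I = (14 − 0.7) / 47 kΩ = 13.3 / 47 = 0.283 mA.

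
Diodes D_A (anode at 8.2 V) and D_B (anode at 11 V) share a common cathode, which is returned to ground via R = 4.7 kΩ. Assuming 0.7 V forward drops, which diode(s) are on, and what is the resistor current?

Only D_B conducts; I_R ≈ 2.2 mA

Assume both conduct. Then node N would need to be at both 8.2−0.7 = 7.5 V and 11−0.7 = 10.3 V, which is impossible.
Assume only D_B conducts: V_N = 11 − 0.7 = 10.3 V, so I_R = 10.3/4.7 = 2.19 mA.
Check D_A: its anode-to-cathode voltage is 8.2 − 10.3 = -2.1 V < 0.7 V, so it is off. The assumption is consistent.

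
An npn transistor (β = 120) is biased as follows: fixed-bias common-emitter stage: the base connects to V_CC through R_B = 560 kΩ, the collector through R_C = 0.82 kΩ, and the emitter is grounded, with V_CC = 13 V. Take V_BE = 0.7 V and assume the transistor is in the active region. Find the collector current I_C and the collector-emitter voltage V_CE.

Base loop: V_CC = I_B·R_B + V_BE, so I_B = (13 − 0.7)/560 kΩ = 0.022 mA.
In the active region I_C = β·I_B = 120 × 0.022 = 2.64 mA.
Collector loop: V_CE = V_CC − I_C·R_C = 13 − 2.64×0.82 = 10.8 V.
Since V_CE = 10.8 V > V_CE(sat) ≈ 0.2 V, the transistor is in the active region as assumed.

I_C ≈ 2.6 mA, V_CE ≈ 11 V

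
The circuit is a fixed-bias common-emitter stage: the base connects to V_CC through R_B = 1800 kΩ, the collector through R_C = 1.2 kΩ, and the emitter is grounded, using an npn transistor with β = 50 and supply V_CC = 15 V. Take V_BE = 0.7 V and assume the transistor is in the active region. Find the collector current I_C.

I_C ≈ 0.4 mA

Base loop: V_CC = I_B·R_B + V_BE, so I_B = (15 − 0.7)/1800 kΩ = 0.00794 mA.
In the active region I_C = β·I_B = 50 × 0.00794 = 0.397 mA.
Collector loop: V_CE = V_CC − I_C·R_C = 15 − 0.397×1.2 = 14.5 V.
Since V_CE = 14.5 V > V_CE(sat) ≈ 0.2 V, the transistor is in the active region as assumed.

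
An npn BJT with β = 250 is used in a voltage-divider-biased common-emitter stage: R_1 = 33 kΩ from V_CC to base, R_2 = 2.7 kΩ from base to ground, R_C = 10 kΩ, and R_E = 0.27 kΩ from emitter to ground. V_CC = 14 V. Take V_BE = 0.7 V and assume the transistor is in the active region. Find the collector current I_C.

I_C ≈ 1.3 mA

Thevenize the base divider: V_Th = V_CC·R_2/(R_1+R_2) = 14×2.7/35.7 = 1.06 V, R_Th = R_1‖R_2 = 2.5 kΩ.
Base-emitter loop: V_Th = I_B·R_Th + V_BE + (β+1)I_B·R_E, so I_B = (1.06 − 0.7) / (2.5 + 251×0.27) = 0.00511 mA.
I_C = β·I_B = 250×0.00511 = 1.28 mA, and I_E = (β+1)I_B = 1.28 mA.
V_CE = V_CC − I_C·R_C − I_E·R_E = 14 − 1.28×10 − 1.28×0.27 = 0.887 V.
V_CE = 0.887 V > 0.2 V confirms active-region operation.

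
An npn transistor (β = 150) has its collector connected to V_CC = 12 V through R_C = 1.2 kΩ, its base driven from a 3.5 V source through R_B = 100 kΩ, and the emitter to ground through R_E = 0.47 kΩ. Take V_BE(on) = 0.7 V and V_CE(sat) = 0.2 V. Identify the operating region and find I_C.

Assume active. Base-emitter loop: I_B = (V_BB − V_BE)/(R_B + (β+1)R_E) = (3.5 − 0.7)/(100 + 151×0.47) = 0.0164 mA.
I_C = β·I_B = 150×0.0164 = 2.46 mA.
V_CE = V_CC − I_C·R_C − I_E·R_E = 12 − 2.46×1.2 − 2.47×0.47 = 7.89 V > V_CE(sat), so the active-region assumption holds.

active; I_C ≈ 2.5 mA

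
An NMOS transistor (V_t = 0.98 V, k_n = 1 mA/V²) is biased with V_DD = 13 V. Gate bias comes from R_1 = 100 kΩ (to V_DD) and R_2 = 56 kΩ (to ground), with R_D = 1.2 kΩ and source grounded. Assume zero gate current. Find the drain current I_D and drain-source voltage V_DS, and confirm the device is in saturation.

I_D ≈ 6.8 mA, V_DS ≈ 4.8 V

V_G = V_DD·R_2/(R_1+R_2) = 13×56/156 = 4.67 V. With the source grounded, V_GS = V_G = 4.67 V.
Assume saturation: I_D = (k_n/2)(V_GS − V_t)² = (1/2)×(4.67 − 0.98)² = 0.5×3.69² = 6.8 mA.
V_DS = V_DD − I_D·R_D = 13 − 6.8×1.2 = 4.85 V.
Saturation requires V_DS ≥ V_GS − V_t = 3.69 V; 4.85 ≥ 3.69 ✓.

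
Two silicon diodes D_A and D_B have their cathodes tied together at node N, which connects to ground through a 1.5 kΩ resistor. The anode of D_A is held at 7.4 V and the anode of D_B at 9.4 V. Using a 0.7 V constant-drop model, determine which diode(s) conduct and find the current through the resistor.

Only D_B conducts; I_R ≈ 5.8 mA

Assume both conduct. Then node N would need to be at both 7.4−0.7 = 6.7 V and 9.4−0.7 = 8.7 V, which is impossible.
Assume only D_B conducts: V_N = 9.4 − 0.7 = 8.7 V, so I_R = 8.7/1.5 = 5.8 mA.
Check D_A: its anode-to-cathode voltage is 7.4 − 8.7 = -1.3 V < 0.7 V, so it is off. The assumption is consistent.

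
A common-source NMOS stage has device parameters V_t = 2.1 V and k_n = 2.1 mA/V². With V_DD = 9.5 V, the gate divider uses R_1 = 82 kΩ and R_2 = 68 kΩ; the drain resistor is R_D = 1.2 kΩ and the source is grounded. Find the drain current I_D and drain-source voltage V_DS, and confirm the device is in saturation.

V_G = V_DD·R_2/(R_1+R_2) = 9.5×68/150 = 4.31 V. With the source grounded, V_GS = V_G = 4.31 V.
Assume saturation: I_D = (k_n/2)(V_GS − V_t)² = (2.1/2)×(4.31 − 2.1)² = 1.05×2.21² = 5.11 mA.
V_DS = V_DD − I_D·R_D = 9.5 − 5.11×1.2 = 3.36 V.
Saturation requires V_DS ≥ V_GS − V_t = 2.21 V; 3.36 ≥ 2.21 ✓.

I_D ≈ 5.1 mA, V_DS ≈ 3.4 V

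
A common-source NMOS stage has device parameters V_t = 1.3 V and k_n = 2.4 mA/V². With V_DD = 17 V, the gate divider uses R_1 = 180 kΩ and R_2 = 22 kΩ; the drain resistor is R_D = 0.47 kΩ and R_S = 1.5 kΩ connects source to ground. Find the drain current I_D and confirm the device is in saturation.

I_D ≈ 0.14 mA

V_G = V_DD·R_2/(R_1+R_2) = 17×22/202 = 1.85 V.
Assume saturation: I_D = (k_n/2)(V_GS − V_t)² with V_GS = V_G − I_D·R_S = 1.85 − 1.5·I_D.
Substituting gives 2.7·I_D² − 2.99·I_D + 0.365 = 0, with roots I_D = 0.14 or 0.966 mA.
The root I_D = 0.966 mA gives V_GS = 0.403 V ≤ V_t, so take I_D = 0.14 mA.
Then V_GS = 1.64 V and V_DS = V_DD − I_D(R_D+R_S) = 17 − 0.14×1.97 = 16.7 V.
Saturation requires V_DS ≥ V_GS − V_t = 0.342 V; 16.7 ≥ 0.342 ✓.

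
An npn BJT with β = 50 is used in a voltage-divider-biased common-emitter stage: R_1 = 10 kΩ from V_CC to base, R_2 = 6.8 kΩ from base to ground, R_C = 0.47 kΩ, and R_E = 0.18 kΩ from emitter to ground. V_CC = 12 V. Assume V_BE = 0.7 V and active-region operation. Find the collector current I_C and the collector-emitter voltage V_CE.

I_C ≈ 16 mA, V_CE ≈ 1.7 V

Thevenize the base divider: V_Th = V_CC·R_2/(R_1+R_2) = 12×6.8/16.8 = 4.86 V, R_Th = R_1‖R_2 = 4.05 kΩ.
Base-emitter loop: V_Th = I_B·R_Th + V_BE + (β+1)I_B·R_E, so I_B = (4.86 − 0.7) / (4.05 + 51×0.18) = 0.314 mA.
I_C = β·I_B = 50×0.314 = 15.7 mA, and I_E = (β+1)I_B = 16 mA.
V_CE = V_CC − I_C·R_C − I_E·R_E = 12 − 15.7×0.47 − 16×0.18 = 1.73 V.
V_CE = 1.73 V > 0.2 V confirms active-region operation.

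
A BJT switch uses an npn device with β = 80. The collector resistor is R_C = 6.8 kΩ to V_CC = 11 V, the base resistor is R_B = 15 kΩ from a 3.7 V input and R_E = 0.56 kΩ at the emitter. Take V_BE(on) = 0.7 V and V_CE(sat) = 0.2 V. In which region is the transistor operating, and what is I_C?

Assume active: I_B = (3.7 − 0.7)/(15 + 81×0.56) = 0.0497 mA, I_C = β·I_B = 3.98 mA.
Then V_CE = 11 − 3.98×6.8 − 4.03×0.56 = -18.3 V < 0.2 V — the active assumption fails.
Re-solve with V_CE = 0.2 V. KCL at the emitter: V_E/R_E = (V_BB−0.7−V_E)/R_B + (V_CC−0.2−V_E)/R_C, giving V_E = 0.894 V.
I_C = (V_CC − 0.2 − V_E)/R_C = (10.8 − 0.894)/6.8 = 1.46 mA.
Check: I_B = (3 − 0.894)/15 = 0.14 mA, and β·I_B = 11.2 mA > I_C, confirming saturation.

saturation; I_C ≈ 1.5 mA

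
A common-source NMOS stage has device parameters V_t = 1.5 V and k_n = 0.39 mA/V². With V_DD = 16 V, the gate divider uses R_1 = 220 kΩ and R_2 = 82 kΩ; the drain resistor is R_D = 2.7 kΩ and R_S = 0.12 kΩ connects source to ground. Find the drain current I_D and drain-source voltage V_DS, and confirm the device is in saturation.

V_G = V_DD·R_2/(R_1+R_2) = 16×82/302 = 4.34 V.
Assume saturation: I_D = (k_n/2)(V_GS − V_t)² with V_GS = V_G − I_D·R_S = 4.34 − 0.12·I_D.
Substituting gives 0.00281·I_D² − 1.13·I_D + 1.58 = 0, with roots I_D = 1.4 or 402 mA.
The root I_D = 402 mA gives V_GS = -43.9 V ≤ V_t, so take I_D = 1.4 mA.
Then V_GS = 4.18 V and V_DS = V_DD − I_D(R_D+R_S) = 16 − 1.4×2.82 = 12.1 V.
Saturation requires V_DS ≥ V_GS − V_t = 2.68 V; 12.1 ≥ 2.68 ✓.

I_D ≈ 1.4 mA, V_DS ≈ 12 V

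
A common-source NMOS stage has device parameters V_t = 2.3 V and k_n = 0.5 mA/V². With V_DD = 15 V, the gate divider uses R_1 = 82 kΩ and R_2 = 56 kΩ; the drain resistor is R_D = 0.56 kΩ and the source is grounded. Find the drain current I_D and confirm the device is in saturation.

I_D ≈ 3.6 mA

V_G = V_DD·R_2/(R_1+R_2) = 15×56/138 = 6.09 V. With the source grounded, V_GS = V_G = 6.09 V.
Assume saturation: I_D = (k_n/2)(V_GS − V_t)² = (0.5/2)×(6.09 − 2.3)² = 0.25×3.79² = 3.59 mA.
V_DS = V_DD − I_D·R_D = 15 − 3.59×0.56 = 13 V.
Saturation requires V_DS ≥ V_GS − V_t = 3.79 V; 13 ≥ 3.79 ✓.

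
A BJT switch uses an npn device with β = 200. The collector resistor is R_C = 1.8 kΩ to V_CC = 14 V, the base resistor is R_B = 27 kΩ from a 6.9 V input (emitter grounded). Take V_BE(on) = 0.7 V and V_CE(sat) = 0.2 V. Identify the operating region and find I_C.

saturation; I_C ≈ 7.7 mA

Assume active: I_B = (6.9 − 0.7)/27 = 0.23 mA, giving I_C = β·I_B = 45.9 mA.
But then V_CE = 14 − 45.9×1.8 = -68.7 V < V_CE(sat) = 0.2 V — impossible in the active region.
So the transistor is saturated. With V_CE = 0.2 V, I_C = (V_CC − 0.2)/R_C = 13.8/1.8 = 7.67 mA.
Check: β·I_B = 45.9 mA > I_C = 7.67 mA, confirming saturation.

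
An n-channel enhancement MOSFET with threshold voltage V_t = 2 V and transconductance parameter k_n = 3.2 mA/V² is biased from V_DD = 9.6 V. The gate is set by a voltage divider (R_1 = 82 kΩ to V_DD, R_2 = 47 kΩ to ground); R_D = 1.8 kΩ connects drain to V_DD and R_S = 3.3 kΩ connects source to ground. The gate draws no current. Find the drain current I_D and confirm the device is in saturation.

V_G = V_DD·R_2/(R_1+R_2) = 9.6×47/129 = 3.5 V.
Assume saturation: I_D = (k_n/2)(V_GS − V_t)² with V_GS = V_G − I_D·R_S = 3.5 − 3.3·I_D.
Substituting gives 17.4·I_D² − 16.8·I_D + 3.59 = 0, with roots I_D = 0.319 or 0.646 mA.
The root I_D = 0.646 mA gives V_GS = 1.36 V ≤ V_t, so take I_D = 0.319 mA.
Then V_GS = 2.45 V and V_DS = V_DD − I_D(R_D+R_S) = 9.6 − 0.319×5.1 = 7.98 V.
Saturation requires V_DS ≥ V_GS − V_t = 0.446 V; 7.98 ≥ 0.446 ✓.

I_D ≈ 0.32 mA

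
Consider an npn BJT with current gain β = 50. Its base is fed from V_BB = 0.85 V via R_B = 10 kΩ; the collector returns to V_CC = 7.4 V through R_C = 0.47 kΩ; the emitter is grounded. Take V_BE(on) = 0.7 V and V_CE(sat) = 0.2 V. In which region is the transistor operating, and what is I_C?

Assume active. Base-emitter loop: I_B = (V_BB − V_BE)/R_B = (0.85 − 0.7)/10 = 0.015 mA.
I_C = β·I_B = 50×0.015 = 0.75 mA.
V_CE = V_CC − I_C·R_C = 7.4 − 0.75×0.47 = 7.05 V > V_CE(sat), so the active-region assumption holds.

active; I_C ≈ 0.75 mA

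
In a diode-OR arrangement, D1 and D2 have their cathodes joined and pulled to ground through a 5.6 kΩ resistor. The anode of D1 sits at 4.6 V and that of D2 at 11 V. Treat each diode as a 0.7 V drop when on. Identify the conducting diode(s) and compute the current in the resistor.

Assume both conduct. Then node N would need to be at both 4.6−0.7 = 3.9 V and 11−0.7 = 10.3 V, which is impossible.
Assume only D2 conducts: V_N = 11 − 0.7 = 10.3 V, so I_R = 10.3/5.6 = 1.84 mA.
Check D1: its anode-to-cathode voltage is 4.6 − 10.3 = -5.7 V < 0.7 V, so it is off. The assumption is consistent.

Only D2 conducts; I_R ≈ 1.8 mA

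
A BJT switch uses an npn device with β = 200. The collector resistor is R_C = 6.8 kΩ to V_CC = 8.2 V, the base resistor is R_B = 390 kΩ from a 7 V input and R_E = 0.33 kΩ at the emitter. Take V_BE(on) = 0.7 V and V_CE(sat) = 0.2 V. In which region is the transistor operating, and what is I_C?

saturation; I_C ≈ 1.1 mA

Assume active: I_B = (7 − 0.7)/(390 + 201×0.33) = 0.0138 mA, I_C = β·I_B = 2.76 mA.
Then V_CE = 8.2 − 2.76×6.8 − 2.77×0.33 = -11.5 V < 0.2 V — the active assumption fails.
Re-solve with V_CE = 0.2 V. KCL at the emitter: V_E/R_E = (V_BB−0.7−V_E)/R_B + (V_CC−0.2−V_E)/R_C, giving V_E = 0.375 V.
I_C = (V_CC − 0.2 − V_E)/R_C = (8 − 0.375)/6.8 = 1.12 mA.
Check: I_B = (6.3 − 0.375)/390 = 0.0152 mA, and β·I_B = 3.04 mA > I_C, confirming saturation.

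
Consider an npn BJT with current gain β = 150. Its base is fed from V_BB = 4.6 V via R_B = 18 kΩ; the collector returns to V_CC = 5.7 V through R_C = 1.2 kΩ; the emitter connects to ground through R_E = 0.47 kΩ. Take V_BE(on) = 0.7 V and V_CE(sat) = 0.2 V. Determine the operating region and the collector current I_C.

Assume active: I_B = (4.6 − 0.7)/(18 + 151×0.47) = 0.0438 mA, I_C = β·I_B = 6.58 mA.
Then V_CE = 5.7 − 6.58×1.2 − 6.62×0.47 = -5.3 V < 0.2 V — the active assumption fails.
Re-solve with V_CE = 0.2 V. KCL at the emitter: V_E/R_E = (V_BB−0.7−V_E)/R_B + (V_CC−0.2−V_E)/R_C, giving V_E = 1.59 V.
I_C = (V_CC − 0.2 − V_E)/R_C = (5.5 − 1.59)/1.2 = 3.26 mA.
Check: I_B = (3.9 − 1.59)/18 = 0.128 mA, and β·I_B = 19.2 mA > I_C, confirming saturation.

saturation; I_C ≈ 3.3 mA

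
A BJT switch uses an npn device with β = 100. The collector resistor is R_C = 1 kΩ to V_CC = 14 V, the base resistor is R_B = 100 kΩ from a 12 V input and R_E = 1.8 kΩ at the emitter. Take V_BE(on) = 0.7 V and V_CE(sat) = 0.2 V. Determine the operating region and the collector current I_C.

Assume active. Base-emitter loop: I_B = (V_BB − V_BE)/(R_B + (β+1)R_E) = (12 − 0.7)/(100 + 101×1.8) = 0.0401 mA.
I_C = β·I_B = 100×0.0401 = 4.01 mA.
V_CE = V_CC − I_C·R_C − I_E·R_E = 14 − 4.01×1 − 4.05×1.8 = 2.7 V > V_CE(sat), so the active-region assumption holds.

active; I_C ≈ 4 mA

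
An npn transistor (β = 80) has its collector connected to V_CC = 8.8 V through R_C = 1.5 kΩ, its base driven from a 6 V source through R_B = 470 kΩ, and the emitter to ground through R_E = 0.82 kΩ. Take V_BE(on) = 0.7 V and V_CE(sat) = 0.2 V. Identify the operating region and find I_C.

Assume active. Base-emitter loop: I_B = (V_BB − V_BE)/(R_B + (β+1)R_E) = (6 − 0.7)/(470 + 81×0.82) = 0.00988 mA.
I_C = β·I_B = 80×0.00988 = 0.79 mA.
V_CE = V_CC − I_C·R_C − I_E·R_E = 8.8 − 0.79×1.5 − 0.8×0.82 = 6.96 V > V_CE(sat), so the active-region assumption holds.

active; I_C ≈ 0.79 mA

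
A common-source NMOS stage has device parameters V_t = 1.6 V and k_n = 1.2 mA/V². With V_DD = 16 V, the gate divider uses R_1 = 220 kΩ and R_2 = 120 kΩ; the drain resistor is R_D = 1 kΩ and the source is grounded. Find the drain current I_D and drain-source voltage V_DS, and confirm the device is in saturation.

V_G = V_DD·R_2/(R_1+R_2) = 16×120/340 = 5.65 V. With the source grounded, V_GS = V_G = 5.65 V.
Assume saturation: I_D = (k_n/2)(V_GS − V_t)² = (1.2/2)×(5.65 − 1.6)² = 0.6×4.05² = 9.83 mA.
V_DS = V_DD − I_D·R_D = 16 − 9.83×1 = 6.17 V.
Saturation requires V_DS ≥ V_GS − V_t = 4.05 V; 6.17 ≥ 4.05 ✓.

I_D ≈ 9.8 mA, V_DS ≈ 6.2 V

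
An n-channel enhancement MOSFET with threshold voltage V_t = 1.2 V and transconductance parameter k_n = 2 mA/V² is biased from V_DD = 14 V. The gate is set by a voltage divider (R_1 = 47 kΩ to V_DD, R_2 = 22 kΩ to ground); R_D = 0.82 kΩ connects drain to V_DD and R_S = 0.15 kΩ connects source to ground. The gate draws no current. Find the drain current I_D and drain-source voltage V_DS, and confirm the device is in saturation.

V_G = V_DD·R_2/(R_1+R_2) = 14×22/69 = 4.46 V.
Assume saturation: I_D = (k_n/2)(V_GS − V_t)² with V_GS = V_G − I_D·R_S = 4.46 − 0.15·I_D.
Substituting gives 0.0225·I_D² − 1.98·I_D + 10.7 = 0, with roots I_D = 5.76 or 82.2 mA.
The root I_D = 82.2 mA gives V_GS = -7.87 V ≤ V_t, so take I_D = 5.76 mA.
Then V_GS = 3.6 V and V_DS = V_DD − I_D(R_D+R_S) = 14 − 5.76×0.97 = 8.41 V.
Saturation requires V_DS ≥ V_GS − V_t = 2.4 V; 8.41 ≥ 2.4 ✓.

I_D ≈ 5.8 mA, V_DS ≈ 8.4 V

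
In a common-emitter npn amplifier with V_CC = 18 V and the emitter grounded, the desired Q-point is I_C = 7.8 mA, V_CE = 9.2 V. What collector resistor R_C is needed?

R_C ≈ 1.1 kΩ

Collector loop: V_CC = I_C·R_C + V_CE.
R_C = (V_CC − V_CE)/I_C = (18 − 9.2)/7.8 = 1.13 kΩ.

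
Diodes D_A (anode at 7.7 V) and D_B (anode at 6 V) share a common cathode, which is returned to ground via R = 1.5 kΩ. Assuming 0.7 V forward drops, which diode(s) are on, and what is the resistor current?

Assume both conduct. Then node N would need to be at both 7.7−0.7 = 7 V and 6−0.7 = 5.3 V, which is impossible.
Assume only D_A conducts: V_N = 7.7 − 0.7 = 7 V, so I_R = 7/1.5 = 4.67 mA.
Check D_B: its anode-to-cathode voltage is 6 − 7 = -1 V < 0.7 V, so it is off. The assumption is consistent.

Only D_A conducts; I_R ≈ 4.7 mA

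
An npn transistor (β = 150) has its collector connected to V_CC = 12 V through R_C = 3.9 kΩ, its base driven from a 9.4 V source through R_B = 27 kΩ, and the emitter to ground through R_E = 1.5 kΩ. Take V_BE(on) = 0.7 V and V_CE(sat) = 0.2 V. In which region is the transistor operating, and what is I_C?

Assume active: I_B = (9.4 − 0.7)/(27 + 151×1.5) = 0.0343 mA, I_C = β·I_B = 5.15 mA.
Then V_CE = 12 − 5.15×3.9 − 5.18×1.5 = -15.9 V < 0.2 V — the active assumption fails.
Re-solve with V_CE = 0.2 V. KCL at the emitter: V_E/R_E = (V_BB−0.7−V_E)/R_B + (V_CC−0.2−V_E)/R_C, giving V_E = 3.49 V.
I_C = (V_CC − 0.2 − V_E)/R_C = (11.8 − 3.49)/3.9 = 2.13 mA.
Check: I_B = (8.7 − 3.49)/27 = 0.193 mA, and β·I_B = 29 mA > I_C, confirming saturation.

saturation; I_C ≈ 2.1 mA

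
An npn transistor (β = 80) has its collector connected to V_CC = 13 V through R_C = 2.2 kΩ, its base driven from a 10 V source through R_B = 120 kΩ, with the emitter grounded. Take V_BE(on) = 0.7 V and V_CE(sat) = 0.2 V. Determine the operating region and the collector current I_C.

saturation; I_C ≈ 5.8 mA

Assume active: I_B = (10 − 0.7)/120 = 0.0775 mA, giving I_C = β·I_B = 6.2 mA.
But then V_CE = 13 − 6.2×2.2 = -0.64 V < V_CE(sat) = 0.2 V — impossible in the active region.
So the transistor is saturated. With V_CE = 0.2 V, I_C = (V_CC − 0.2)/R_C = 12.8/2.2 = 5.82 mA.
Check: β·I_B = 6.2 mA > I_C = 5.82 mA, confirming saturation.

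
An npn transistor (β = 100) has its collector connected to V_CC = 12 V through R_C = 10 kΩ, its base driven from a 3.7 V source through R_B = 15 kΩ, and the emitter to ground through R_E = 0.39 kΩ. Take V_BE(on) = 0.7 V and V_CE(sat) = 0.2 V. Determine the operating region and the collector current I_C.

saturation; I_C ≈ 1.1 mA

Assume active: I_B = (3.7 − 0.7)/(15 + 101×0.39) = 0.0552 mA, I_C = β·I_B = 5.52 mA.
Then V_CE = 12 − 5.52×10 − 5.57×0.39 = -45.3 V < 0.2 V — the active assumption fails.
Re-solve with V_CE = 0.2 V. KCL at the emitter: V_E/R_E = (V_BB−0.7−V_E)/R_B + (V_CC−0.2−V_E)/R_C, giving V_E = 0.505 V.
I_C = (V_CC − 0.2 − V_E)/R_C = (11.8 − 0.505)/10 = 1.13 mA.
Check: I_B = (3 − 0.505)/15 = 0.166 mA, and β·I_B = 16.6 mA > I_C, confirming saturation.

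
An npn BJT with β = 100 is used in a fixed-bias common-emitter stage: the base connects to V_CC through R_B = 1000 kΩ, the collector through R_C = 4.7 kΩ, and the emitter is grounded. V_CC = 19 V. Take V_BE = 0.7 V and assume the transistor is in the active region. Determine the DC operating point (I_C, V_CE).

I_C ≈ 1.8 mA, V_CE ≈ 10 V

Base loop: V_CC = I_B·R_B + V_BE, so I_B = (19 − 0.7)/1000 kΩ = 0.0183 mA.
In the active region I_C = β·I_B = 100 × 0.0183 = 1.83 mA.
Collector loop: V_CE = V_CC − I_C·R_C = 19 − 1.83×4.7 = 10.4 V.
Since V_CE = 10.4 V > V_CE(sat) ≈ 0.2 V, the transistor is in the active region as assumed.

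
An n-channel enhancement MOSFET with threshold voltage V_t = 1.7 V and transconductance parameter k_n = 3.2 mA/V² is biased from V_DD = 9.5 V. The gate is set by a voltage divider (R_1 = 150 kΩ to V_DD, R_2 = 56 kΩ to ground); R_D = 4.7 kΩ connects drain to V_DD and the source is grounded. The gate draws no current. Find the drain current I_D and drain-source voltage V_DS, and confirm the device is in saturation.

I_D ≈ 1.2 mA, V_DS ≈ 3.6 V

V_G = V_DD·R_2/(R_1+R_2) = 9.5×56/206 = 2.58 V. With the source grounded, V_GS = V_G = 2.58 V.
Assume saturation: I_D = (k_n/2)(V_GS − V_t)² = (3.2/2)×(2.58 − 1.7)² = 1.6×0.883² = 1.25 mA.
V_DS = V_DD − I_D·R_D = 9.5 − 1.25×4.7 = 3.64 V.
Saturation requires V_DS ≥ V_GS − V_t = 0.883 V; 3.64 ≥ 0.883 ✓.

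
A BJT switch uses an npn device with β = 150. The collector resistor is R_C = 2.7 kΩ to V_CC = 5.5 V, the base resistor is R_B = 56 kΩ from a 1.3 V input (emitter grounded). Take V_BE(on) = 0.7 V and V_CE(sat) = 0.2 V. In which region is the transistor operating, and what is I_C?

active; I_C ≈ 1.6 mA

Assume active. Base-emitter loop: I_B = (V_BB − V_BE)/R_B = (1.3 − 0.7)/56 = 0.0107 mA.
I_C = β·I_B = 150×0.0107 = 1.61 mA.
V_CE = V_CC − I_C·R_C = 5.5 − 1.61×2.7 = 1.16 V > V_CE(sat), so the active-region assumption holds.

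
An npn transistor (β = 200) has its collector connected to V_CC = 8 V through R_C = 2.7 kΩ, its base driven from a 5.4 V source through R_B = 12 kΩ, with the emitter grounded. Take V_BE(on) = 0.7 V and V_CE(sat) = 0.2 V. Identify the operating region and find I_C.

saturation; I_C ≈ 2.9 mA

Assume active: I_B = (5.4 − 0.7)/12 = 0.392 mA, giving I_C = β·I_B = 78.3 mA.
But then V_CE = 8 − 78.3×2.7 = -204 V < V_CE(sat) = 0.2 V — impossible in the active region.
So the transistor is saturated. With V_CE = 0.2 V, I_C = (V_CC − 0.2)/R_C = 7.8/2.7 = 2.89 mA.
Check: β·I_B = 78.3 mA > I_C = 2.89 mA, confirming saturation.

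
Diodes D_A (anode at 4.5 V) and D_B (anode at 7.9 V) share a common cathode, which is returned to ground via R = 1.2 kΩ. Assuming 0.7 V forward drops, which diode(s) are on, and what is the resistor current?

Only D_B conducts; I_R ≈ 6 mA

Assume both conduct. Then node N would need to be at both 4.5−0.7 = 3.8 V and 7.9−0.7 = 7.2 V, which is impossible.
Assume only D_B conducts: V_N = 7.9 − 0.7 = 7.2 V, so I_R = 7.2/1.2 = 6 mA.
Check D_A: its anode-to-cathode voltage is 4.5 − 7.2 = -2.7 V < 0.7 V, so it is off. The assumption is consistent.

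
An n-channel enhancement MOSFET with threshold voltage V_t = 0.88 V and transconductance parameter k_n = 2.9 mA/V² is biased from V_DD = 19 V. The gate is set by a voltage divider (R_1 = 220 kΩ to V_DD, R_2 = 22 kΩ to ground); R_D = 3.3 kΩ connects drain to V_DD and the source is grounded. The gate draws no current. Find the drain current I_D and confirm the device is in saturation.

I_D ≈ 1 mA

V_G = V_DD·R_2/(R_1+R_2) = 19×22/242 = 1.73 V. With the source grounded, V_GS = V_G = 1.73 V.
Assume saturation: I_D = (k_n/2)(V_GS − V_t)² = (2.9/2)×(1.73 − 0.88)² = 1.45×0.847² = 1.04 mA.
V_DS = V_DD − I_D·R_D = 19 − 1.04×3.3 = 15.6 V.
Saturation requires V_DS ≥ V_GS − V_t = 0.847 V; 15.6 ≥ 0.847 ✓.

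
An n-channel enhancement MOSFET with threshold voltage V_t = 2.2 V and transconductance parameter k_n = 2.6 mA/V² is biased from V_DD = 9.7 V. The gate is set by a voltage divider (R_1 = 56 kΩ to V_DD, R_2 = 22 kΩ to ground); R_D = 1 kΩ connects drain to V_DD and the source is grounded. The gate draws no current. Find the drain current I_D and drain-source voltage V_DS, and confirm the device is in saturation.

I_D ≈ 0.37 mA, V_DS ≈ 9.3 V

V_G = V_DD·R_2/(R_1+R_2) = 9.7×22/78 = 2.74 V. With the source grounded, V_GS = V_G = 2.74 V.
Assume saturation: I_D = (k_n/2)(V_GS − V_t)² = (2.6/2)×(2.74 − 2.2)² = 1.3×0.536² = 0.373 mA.
V_DS = V_DD − I_D·R_D = 9.7 − 0.373×1 = 9.33 V.
Saturation requires V_DS ≥ V_GS − V_t = 0.536 V; 9.33 ≥ 0.536 ✓.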